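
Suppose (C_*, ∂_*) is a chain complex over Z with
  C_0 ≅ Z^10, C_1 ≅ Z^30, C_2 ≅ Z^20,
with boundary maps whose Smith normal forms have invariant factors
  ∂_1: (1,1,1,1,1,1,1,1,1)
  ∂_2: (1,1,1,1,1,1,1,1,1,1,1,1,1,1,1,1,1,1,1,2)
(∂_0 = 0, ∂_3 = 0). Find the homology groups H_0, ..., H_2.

H_0 ≅ Z,  H_1 ≅ Z ⊕ Z/2Z,  H_2 = 0.

H_0: b_0 = 10 − 0 − 9 = 1; torsion from ∂_1 factors > 1: none. So H_0 ≅ Z.
H_1: b_1 = 30 − 9 − 20 = 1; torsion from ∂_2 factors > 1: [2]. So H_1 ≅ Z ⊕ Z/2Z.
H_2: b_2 = 20 − 20 − 0 = 0; torsion from ∂_3 factors > 1: none. So H_2 ≅ 0.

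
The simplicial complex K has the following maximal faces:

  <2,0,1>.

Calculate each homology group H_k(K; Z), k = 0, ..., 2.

H_0 ≅ Z,  H_1 = 0,  H_2 = 0.

We work with the vertex ordering 0 < 1 < 2. The simplices of K, each written with vertices in increasing order, are:

  0-simplices (3): [0], [1], [2]
  1-simplices (3): [0,1], [0,2], [1,2]
  2-simplices (1): [0,1,2]

giving chain groups C_0 ≅ Z^3, C_1 ≅ Z^3, C_2 ≅ Z^1.

∂_1: C_1 → C_0 is given by ∂[p,q] = [q] − [p]. For instance
  ∂[0,2] = [2] − [0].
The 3×3 boundary matrix has rank 2 and Smith normal form diag(1,1).

Boundary ∂_2: C_2 → C_1 sends each 2-simplex [p,q,r] to [q,r] − [p,r] + [p,q]. For instance
  ∂[0,1,2] = [1,2] − [0,2] + [0,1].
The resulting 3×1 matrix has rank 1, and its Smith normal form has invariant factors (1).

Computing H_k = (kernel of ∂_k) / (image of ∂_{k+1}):

  H_0: rank C_0 − rank ∂_1 = 3 − 2 = 1, and the invariant factors of ∂_1 are all 1, so H_0 = Z.
  H_1: rank ker ∂_1 − rank ∂_2 = (3 − 2) − 1 = 0, and the invariant factors of ∂_2 are all 1, so H_1 = 0.
  H_2: rank ker ∂_2 − rank ∂_3 = (1 − 1) − 0 = 0, and there is no ∂_3, so H_2 = 0.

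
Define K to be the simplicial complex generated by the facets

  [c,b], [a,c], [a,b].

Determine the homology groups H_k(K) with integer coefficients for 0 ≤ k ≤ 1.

H_0 ≅ Z,  H_1 ≅ Z.

Order the vertices as a < b < c. Listing each simplex with vertices in this order, K has dimension 1 with simplices:

  0-simplices (3): a, b, c
  1-simplices (3): ab, ac, bc

Hence C_0 ≅ Z^3, C_1 ≅ Z^3.

The boundary map ∂_1: C_1 → C_0 maps an edge to its endpoints' difference, ∂[p,q] = q − p. For instance
  ∂ab = b − a.
The resulting 3×3 matrix has rank 2, and its Smith normal form has invariant factors (1,1).

Computing H_k = (kernel of ∂_k) / (image of ∂_{k+1}):

  H_0: rank C_0 − rank ∂_1 = 3 − 2 = 1, and the invariant factors of ∂_1 are all 1, so H_0 ≅ Z.
  H_1: rank ker ∂_1 − rank ∂_2 = (3 − 2) − 0 = 1, and there is no ∂_2, so H_1 ≅ Z.

As a check, the Euler characteristic is 3 − 3 = 0, which agrees with 1 − 1 = 0.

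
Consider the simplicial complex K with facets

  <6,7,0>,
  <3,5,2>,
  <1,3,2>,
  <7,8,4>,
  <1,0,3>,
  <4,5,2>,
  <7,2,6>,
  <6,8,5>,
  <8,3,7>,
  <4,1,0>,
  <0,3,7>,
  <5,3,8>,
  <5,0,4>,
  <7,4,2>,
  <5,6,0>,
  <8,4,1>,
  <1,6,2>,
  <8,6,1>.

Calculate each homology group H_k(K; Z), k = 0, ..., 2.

H_0 = Z,  H_1 = Z^2,  H_2 = Z.

We work with the vertex ordering 0 < 1 < 2 < 3 < 4 < 5 < 6 < 7 < 8. The simplices of K, each written with vertices in increasing order, are:

  0-simplices (9): [0], [1], [2], [3], [4], [5], [6], [7], [8]
  1-simplices (27): (27 of them)
  2-simplices (18): [0,1,3], [0,1,4], [0,3,7], [0,4,5], [0,5,6], [0,6,7], [1,2,3], [1,2,6], [1,4,8], [1,6,8], [2,3,5], [2,4,5], [2,4,7], [2,6,7], [3,5,8], [3,7,8], [4,7,8], [5,6,8]

Hence C_0 ≅ Z^9, C_1 ≅ Z^27, C_2 ≅ Z^18.

The boundary map ∂_1: C_1 → C_0 maps an edge to its endpoints' difference, ∂[p,q] = q − p. For instance
  ∂[0,3] = [3] − [0].
As a 9×27 matrix over Z this has rank 8, with invariant factors (1,1,1,1,1,1,1,1).

∂_2: C_2 → C_1 acts by ∂[p,q,r] = [q,r] − [p,r] + [p,q]. For instance
  ∂[1,2,6] = [2,6] − [1,6] + [1,2],
  ∂[0,5,6] = [5,6] − [0,6] + [0,5].
As a 27×18 matrix over Z this has rank 17, with invariant factors (1,1,1,1,1,1,1,1,1,1,1,1,1,1,1,1,1).

Reading off H_k = ker ∂_k / im ∂_{k+1}:

  H_0: rank C_0 − rank ∂_1 = 9 − 8 = 1, and the invariant factors of ∂_1 are all 1, so H_0 ≅ Z.
  H_1: rank ker ∂_1 − rank ∂_2 = (27 − 8) − 17 = 2, and the invariant factors of ∂_2 are all 1, so H_1 ≅ Z^2.
  H_2: rank ker ∂_2 − rank ∂_3 = (18 − 17) − 0 = 1, and there is no ∂_3, so H_2 ≅ Z.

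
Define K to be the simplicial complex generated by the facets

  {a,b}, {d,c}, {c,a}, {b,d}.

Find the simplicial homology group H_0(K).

Order the vertices as a < b < c < d. Listing each simplex with vertices in this order, K has dimension 1 with simplices:

  0-simplices (4): a, b, c, d
  1-simplices (4): ab, ac, bd, cd

Hence C_0 ≅ Z^4, C_1 ≅ Z^4.

Boundary ∂_1: C_1 → C_0 sends each edge [p,q] (with p < q) to q − p.
This gives a 4×4 integer matrix of rank 3; reducing to Smith normal form yields diagonal entries (1,1,1).

Now H_k = ker ∂_k / im ∂_{k+1}, so:

  H_0: rank C_0 − rank ∂_1 = 4 − 3 = 1, and the invariant factors of ∂_1 are all 1, so H_0 ≅ Z.

H_0 ≅ Z.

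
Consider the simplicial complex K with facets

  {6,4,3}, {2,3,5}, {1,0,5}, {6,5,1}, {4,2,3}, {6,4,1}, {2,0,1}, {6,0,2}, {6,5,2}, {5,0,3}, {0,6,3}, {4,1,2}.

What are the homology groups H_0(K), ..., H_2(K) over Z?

Fix the vertex order 0 < 1 < 2 < 3 < 4 < 5 < 6 and write every simplex with vertices in increasing order. Then dim K = 2 and the simplices of K are:

  0-simplices (7): [0], [1], [2], [3], [4], [5], [6]
  1-simplices (18): [0,1], [0,2], [0,3], [0,5], [0,6], [1,2], [1,4], [1,5], [1,6], [2,3], [2,4], [2,5], [2,6], [3,4], [3,5], [3,6], [4,6], [5,6]
  2-simplices (12): [0,1,2], [0,1,5], [0,2,6], [0,3,5], [0,3,6], [1,2,4], [1,4,6], [1,5,6], [2,3,4], [2,3,5], [2,5,6], [3,4,6]

so the chain groups are C_0 ≅ Z^7, C_1 ≅ Z^18, C_2 ≅ Z^12.

Boundary ∂_1: C_1 → C_0 maps an edge to its endpoints' difference, ∂[p,q] = q − p. For instance
  ∂[2,3] = [3] − [2].
The resulting 7×18 matrix has rank 6, and its Smith normal form has invariant factors (1,1,1,1,1,1).

The boundary map ∂_2: C_2 → C_1 sends each 2-simplex [p,q,r] to [q,r] − [p,r] + [p,q]. For instance
  ∂[2,3,5] = [3,5] − [2,5] + [2,3],
  ∂[2,5,6] = [5,6] − [2,6] + [2,5].
The resulting 18×12 matrix has rank 12, and its Smith normal form has invariant factors (1,1,1,1,1,1,1,1,1,1,1,2).

From H_k ≅ ker(∂_k) / im(∂_{k+1}) we obtain:

  H_0: rank C_0 − rank ∂_1 = 7 − 6 = 1, and the invariant factors of ∂_1 are all 1, so H_0 = Z.
  H_1: rank ker ∂_1 − rank ∂_2 = (18 − 6) − 12 = 0, and ∂_2 has invariant factor 2 > 1, so H_1 = Z/2.
  H_2: rank ker ∂_2 − rank ∂_3 = (12 − 12) − 0 = 0, and there is no ∂_3, so H_2 = 0.

As a check, the Euler characteristic is 7 − 18 + 12 = 1, which agrees with 1 − 0 + 0 = 1.
(K is a triangulation of the real projective plane RP^2.)

H_0 ≅ Z,  H_1 ≅ Z/2,  H_2 = 0.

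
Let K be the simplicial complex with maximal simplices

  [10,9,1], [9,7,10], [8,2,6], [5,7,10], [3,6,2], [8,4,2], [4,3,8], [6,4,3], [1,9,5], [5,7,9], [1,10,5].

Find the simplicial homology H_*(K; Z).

H_0 ≅ Z^2,  H_1 ≅ Z,  H_2 ≅ Z.

Order the vertices as 1 < 2 < 3 < 4 < 5 < 6 < 7 < 8 < 9 < 10. Listing each simplex with vertices in this order, K has dimension 2 with simplices:

  0-simplices (10): [1], [2], [3], [4], [5], [6], [7], [8], [9], [10]
  1-simplices (19): [1,5], [1,9], [1,10], [2,3], [2,4], [2,6], [2,8], [3,4], [3,6], [3,8], [4,6], [4,8], [5,7], [5,9], [5,10], [6,8], [7,9], [7,10], [9,10]
  2-simplices (11): [1,5,9], [1,5,10], [1,9,10], [2,3,6], [2,4,8], [2,6,8], [3,4,6], [3,4,8], [5,7,9], [5,7,10], [7,9,10]

so the chain groups are C_0 ≅ Z^10, C_1 ≅ Z^19, C_2 ≅ Z^11.

∂_1: C_1 → C_0 sends each edge [p,q] (with p < q) to q − p.
As a 10×19 matrix over Z this has rank 8, with invariant factors (1,1,1,1,1,1,1,1).

∂_2: C_2 → C_1 acts by ∂[p,q,r] = [q,r] − [p,r] + [p,q]. For instance
  ∂[3,4,8] = [4,8] − [3,8] + [3,4],
  ∂[2,3,6] = [3,6] − [2,6] + [2,3].
As a 19×11 matrix over Z this has rank 10, with invariant factors (1,1,1,1,1,1,1,1,1,1).

Now H_k = ker ∂_k / im ∂_{k+1}, so:

  H_0: rank C_0 − rank ∂_1 = 10 − 8 = 2, and the invariant factors of ∂_1 are all 1, so H_0 ≅ Z^2.
  H_1: rank ker ∂_1 − rank ∂_2 = (19 − 8) − 10 = 1, and the invariant factors of ∂_2 are all 1, so H_1 ≅ Z.
  H_2: rank ker ∂_2 − rank ∂_3 = (11 − 10) − 0 = 1, and there is no ∂_3, so H_2 ≅ Z.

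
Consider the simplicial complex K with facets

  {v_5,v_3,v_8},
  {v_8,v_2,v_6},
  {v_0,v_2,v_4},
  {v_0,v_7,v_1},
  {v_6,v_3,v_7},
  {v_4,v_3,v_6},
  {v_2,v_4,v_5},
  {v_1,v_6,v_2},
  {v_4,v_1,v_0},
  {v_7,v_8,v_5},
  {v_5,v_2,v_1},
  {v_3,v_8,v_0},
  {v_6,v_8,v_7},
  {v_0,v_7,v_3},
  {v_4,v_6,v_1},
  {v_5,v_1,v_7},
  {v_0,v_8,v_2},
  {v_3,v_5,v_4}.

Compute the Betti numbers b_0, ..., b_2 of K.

b_0 = 1, b_1 = 1, b_2 = 0.

Order the vertices as v_0 < v_1 < v_2 < v_3 < v_4 < v_5 < v_6 < v_7 < v_8. Listing each simplex with vertices in this order, K has dimension 2 with simplices:

  0-simplices (9): [v_0], [v_1], [v_2], [v_3], [v_4], [v_5], [v_6], [v_7], [v_8]
  1-simplices (27): (27 of them)
  2-simplices (18): (18 of them)

so the chain groups are C_0 ≅ Z^9, C_1 ≅ Z^27, C_2 ≅ Z^18.

The boundary map ∂_1: C_1 → C_0 is given by ∂[p,q] = [q] − [p].
As a 9×27 matrix over Z this has rank 8, with invariant factors (1,1,1,1,1,1,1,1).

Boundary ∂_2: C_2 → C_1 sends each 2-simplex [p,q,r] to [q,r] − [p,r] + [p,q]. For instance
  ∂[v_1,v_4,v_6] = [v_4,v_6] − [v_1,v_6] + [v_1,v_4],
  ∂[v_2,v_6,v_8] = [v_6,v_8] − [v_2,v_8] + [v_2,v_6].
The resulting 27×18 matrix has rank 18, and its Smith normal form has invariant factors (1,1,1,1,1,1,1,1,1,1,1,1,1,1,1,1,1,2).

Reading off H_k = ker ∂_k / im ∂_{k+1}:

  H_0: rank C_0 − rank ∂_1 = 9 − 8 = 1, and the invariant factors of ∂_1 are all 1, so H_0 = Z.
  H_1: rank ker ∂_1 − rank ∂_2 = (27 − 8) − 18 = 1, and ∂_2 has invariant factor 2 > 1, so H_1 = Z ⊕ Z/2.
  H_2: rank ker ∂_2 − rank ∂_3 = (18 − 18) − 0 = 0, and there is no ∂_3, so H_2 = 0.

As a check, the Euler characteristic is 9 − 27 + 18 = 0, which agrees with 1 − 1 + 0 = 0.
(K is a triangulation of the Klein bottle.)

Hence the Betti numbers are b_0 = 1, b_1 = 1, b_2 = 0.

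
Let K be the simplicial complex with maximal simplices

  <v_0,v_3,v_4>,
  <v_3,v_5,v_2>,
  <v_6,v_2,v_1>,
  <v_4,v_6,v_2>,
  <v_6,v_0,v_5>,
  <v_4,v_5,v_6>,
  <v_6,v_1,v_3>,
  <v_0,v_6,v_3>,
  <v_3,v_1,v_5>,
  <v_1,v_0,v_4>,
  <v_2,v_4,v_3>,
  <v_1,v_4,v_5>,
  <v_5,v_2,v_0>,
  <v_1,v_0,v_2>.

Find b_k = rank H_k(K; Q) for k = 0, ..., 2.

We work with the vertex ordering v_0 < v_1 < v_2 < v_3 < v_4 < v_5 < v_6. The simplices of K, each written with vertices in increasing order, are:

  0-simplices (7): [v_0], [v_1], [v_2], [v_3], [v_4], [v_5], [v_6]
  1-simplices (21): (21 of them)
  2-simplices (14): (14 of them)

so the chain groups are C_0 ≅ Z^7, C_1 ≅ Z^21, C_2 ≅ Z^14.

Boundary ∂_1: C_1 → C_0 is given by ∂[p,q] = [q] − [p]. For instance
  ∂[v_2,v_4] = [v_4] − [v_2].
As a 7×21 matrix over Z this has rank 6, with invariant factors (1,1,1,1,1,1).

The boundary map ∂_2: C_2 → C_1 acts by ∂[p,q,r] = [q,r] − [p,r] + [p,q]. For instance
  ∂[v_0,v_3,v_4] = [v_3,v_4] − [v_0,v_4] + [v_0,v_3],
  ∂[v_0,v_2,v_5] = [v_2,v_5] − [v_0,v_5] + [v_0,v_2].
The 21×14 boundary matrix has rank 13 and Smith normal form diag(1,1,1,1,1,1,1,1,1,1,1,1,1).

From H_k ≅ ker(∂_k) / im(∂_{k+1}) we obtain:

  H_0: rank C_0 − rank ∂_1 = 7 − 6 = 1, and the invariant factors of ∂_1 are all 1, so H_0 = Z.
  H_1: rank ker ∂_1 − rank ∂_2 = (21 − 6) − 13 = 2, and the invariant factors of ∂_2 are all 1, so H_1 = Z^2.
  H_2: rank ker ∂_2 − rank ∂_3 = (14 − 13) − 0 = 1, and there is no ∂_3, so H_2 = Z.

Hence the Betti numbers are b_0 = 1, b_1 = 2, b_2 = 1.

b_0 = 1, b_1 = 2, b_2 = 1.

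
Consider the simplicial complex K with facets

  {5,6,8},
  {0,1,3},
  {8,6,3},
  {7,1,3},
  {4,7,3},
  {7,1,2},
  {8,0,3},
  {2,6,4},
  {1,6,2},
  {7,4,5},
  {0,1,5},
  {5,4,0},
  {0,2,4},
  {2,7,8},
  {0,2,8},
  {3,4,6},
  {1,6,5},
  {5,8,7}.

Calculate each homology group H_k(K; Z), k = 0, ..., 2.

K has 9 vertices, 27 edges, 18 triangles.
rank ∂_0 = 0, rank ∂_1 = 8 ⇒ b_0 = 9 − 0 − 8 = 1; all invariant factors of ∂_1 are 1 so no torsion. So H_0 = Z.
rank ∂_1 = 8, rank ∂_2 = 17 ⇒ b_1 = 27 − 8 − 17 = 2; all invariant factors of ∂_2 are 1 so no torsion. So H_1 = Z^2.
rank ∂_2 = 17, rank ∂_3 = 0 ⇒ b_2 = 18 − 17 − 0 = 1. So H_2 = Z.

H_0 = Z,  H_1 = Z^2,  H_2 = Z.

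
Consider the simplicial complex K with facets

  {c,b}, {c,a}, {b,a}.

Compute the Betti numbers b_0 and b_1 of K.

b_0 = 1, b_1 = 1.

Fix the vertex order a < b < c and write every simplex with vertices in increasing order. Then dim K = 1 and the simplices of K are:

  0-simplices (3): a, b, c
  1-simplices (3): ab, ac, bc

so the chain groups are C_0 ≅ Z^3, C_1 ≅ Z^3.

Boundary ∂_1: C_1 → C_0 is given by ∂[p,q] = [q] − [p]. For instance
  ∂ab = b − a.
The resulting 3×3 matrix has rank 2, and its Smith normal form has invariant factors (1,1).

From H_k ≅ ker(∂_k) / im(∂_{k+1}) we obtain:

  H_0: rank C_0 − rank ∂_1 = 3 − 2 = 1, and the invariant factors of ∂_1 are all 1, so H_0 = Z.
  H_1: rank ker ∂_1 − rank ∂_2 = (3 − 2) − 0 = 1, and there is no ∂_2, so H_1 = Z.

(K is a triangulation of the circle S^1.)

Hence the Betti numbers are b_0 = 1, b_1 = 1.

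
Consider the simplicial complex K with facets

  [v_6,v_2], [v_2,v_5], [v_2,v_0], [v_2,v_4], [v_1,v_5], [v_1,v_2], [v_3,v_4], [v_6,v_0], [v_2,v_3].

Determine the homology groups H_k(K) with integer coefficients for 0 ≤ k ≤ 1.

Take the total order v_0 < v_1 < v_2 < v_3 < v_4 < v_5 < v_6 on the vertex set. Then K (dimension 1) consists of the simplices:

  0-simplices (7): [v_0], [v_1], [v_2], [v_3], [v_4], [v_5], [v_6]
  1-simplices (9): [v_0,v_2], [v_0,v_6], [v_1,v_2], [v_1,v_5], [v_2,v_3], [v_2,v_4], [v_2,v_5], [v_2,v_6], [v_3,v_4]

Hence C_0 ≅ Z^7, C_1 ≅ Z^9.

∂_1: C_1 → C_0 sends each edge [p,q] (with p < q) to q − p.
As a 7×9 matrix over Z this has rank 6, with invariant factors (1,1,1,1,1,1).

Now H_k = ker ∂_k / im ∂_{k+1}, so:

  H_0: rank C_0 − rank ∂_1 = 7 − 6 = 1, and the invariant factors of ∂_1 are all 1, so H_0 ≅ Z.
  H_1: rank ker ∂_1 − rank ∂_2 = (9 − 6) − 0 = 3, and there is no ∂_2, so H_1 ≅ Z^3.

(K is a triangulation of a wedge of 3 circles.)

H_0 = Z,  H_1 = Z^3.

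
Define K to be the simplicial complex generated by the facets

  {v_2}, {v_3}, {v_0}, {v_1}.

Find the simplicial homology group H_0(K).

We work with the vertex ordering v_0 < v_1 < v_2 < v_3. The simplices of K, each written with vertices in increasing order, are:

  0-simplices (4): [v_0], [v_1], [v_2], [v_3]

so the chain groups are C_0 ≅ Z^4.

From H_k ≅ ker(∂_k) / im(∂_{k+1}) we obtain:

  H_0: rank C_0 − rank ∂_1 = 4 − 0 = 4, and there is no ∂_1, so H_0 ≅ Z^4.

H_0 = Z^4.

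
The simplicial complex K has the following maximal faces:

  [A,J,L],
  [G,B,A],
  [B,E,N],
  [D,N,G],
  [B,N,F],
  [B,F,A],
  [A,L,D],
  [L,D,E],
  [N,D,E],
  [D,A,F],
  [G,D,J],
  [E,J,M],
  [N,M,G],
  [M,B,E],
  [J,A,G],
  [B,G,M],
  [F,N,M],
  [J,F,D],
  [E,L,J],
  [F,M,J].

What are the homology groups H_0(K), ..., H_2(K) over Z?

We work with the vertex ordering A < B < D < E < F < G < J < L < M < N. The simplices of K, each written with vertices in increasing order, are:

  0-simplices (10): A, B, D, E, F, G, J, L, M, N
  1-simplices (30): AB, AD, AF, AG, AJ, AL, BE, BF, BG, BM, BN, DE, DF, DG, DJ, DL, DN, EJ, EL, EM, EN, FJ, FM, FN, GJ, GM, GN, JL, JM, MN
  2-simplices (20): ABF, ABG, ADF, ADL, AGJ, AJL, BEM, BEN, BFN, BGM, DEL, DEN, DFJ, DGJ, DGN, EJL, EJM, FJM, FMN, GMN

Hence C_0 ≅ Z^10, C_1 ≅ Z^30, C_2 ≅ Z^20.

Boundary ∂_1: C_1 → C_0 sends each edge [p,q] (with p < q) to q − p.
This gives a 10×30 integer matrix of rank 9; reducing to Smith normal form yields diagonal entries (1,1,1,1,1,1,1,1,1).

∂_2: C_2 → C_1 maps a triangle to the signed sum of its edges. For instance
  ∂BEM = EM − BM + BE,
  ∂DEL = EL − DL + DE.
As a 30×20 matrix over Z this has rank 20, with invariant factors (1,1,1,1,1,1,1,1,1,1,1,1,1,1,1,1,1,1,1,2).

From H_k ≅ ker(∂_k) / im(∂_{k+1}) we obtain:

  H_0: rank C_0 − rank ∂_1 = 10 − 9 = 1, and the invariant factors of ∂_1 are all 1, so H_0 = Z.
  H_1: rank ker ∂_1 − rank ∂_2 = (30 − 9) − 20 = 1, and ∂_2 has invariant factor 2 > 1, so H_1 = Z ⊕ Z/2.
  H_2: rank ker ∂_2 − rank ∂_3 = (20 − 20) − 0 = 0, and there is no ∂_3, so H_2 = 0.

As a check, the Euler characteristic is 10 − 30 + 20 = 0, which agrees with 1 − 1 + 0 = 0.

H_0 ≅ Z,  H_1 ≅ Z ⊕ Z/2,  H_2 = 0.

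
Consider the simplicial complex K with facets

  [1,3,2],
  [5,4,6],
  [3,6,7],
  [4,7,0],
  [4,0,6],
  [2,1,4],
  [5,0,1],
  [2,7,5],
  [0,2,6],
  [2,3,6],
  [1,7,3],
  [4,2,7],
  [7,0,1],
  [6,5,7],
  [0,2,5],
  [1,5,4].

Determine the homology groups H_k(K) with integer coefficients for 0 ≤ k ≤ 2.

H_0 ≅ Z,  H_1 ≅ Z^2,  H_2 ≅ Z.

Order the vertices as 0 < 1 < 2 < 3 < 4 < 5 < 6 < 7. Listing each simplex with vertices in this order, K has dimension 2 with simplices:

  0-simplices (8): [0], [1], [2], [3], [4], [5], [6], [7]
  1-simplices (24): (24 of them)
  2-simplices (16): [0,1,5], [0,1,7], [0,2,5], [0,2,6], [0,4,6], [0,4,7], [1,2,3], [1,2,4], [1,3,7], [1,4,5], [2,3,6], [2,4,7], [2,5,7], [3,6,7], [4,5,6], [5,6,7]

giving chain groups C_0 ≅ Z^8, C_1 ≅ Z^24, C_2 ≅ Z^16.

Boundary ∂_1: C_1 → C_0 is given by ∂[p,q] = [q] − [p].
The 8×24 boundary matrix has rank 7 and Smith normal form diag(1,1,1,1,1,1,1).

Boundary ∂_2: C_2 → C_1 maps a triangle to the signed sum of its edges. For instance
  ∂[0,4,6] = [4,6] − [0,6] + [0,4],
  ∂[2,3,6] = [3,6] − [2,6] + [2,3].
This gives a 24×16 integer matrix of rank 15; reducing to Smith normal form yields diagonal entries (1,1,1,1,1,1,1,1,1,1,1,1,1,1,1).

Reading off H_k = ker ∂_k / im ∂_{k+1}:

  H_0: rank C_0 − rank ∂_1 = 8 − 7 = 1, and the invariant factors of ∂_1 are all 1, so H_0 ≅ Z.
  H_1: rank ker ∂_1 − rank ∂_2 = (24 − 7) − 15 = 2, and the invariant factors of ∂_2 are all 1, so H_1 ≅ Z^2.
  H_2: rank ker ∂_2 − rank ∂_3 = (16 − 15) − 0 = 1, and there is no ∂_3, so H_2 ≅ Z.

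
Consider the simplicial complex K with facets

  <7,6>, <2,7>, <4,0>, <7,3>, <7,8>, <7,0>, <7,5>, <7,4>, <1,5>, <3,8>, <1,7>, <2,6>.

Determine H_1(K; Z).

Order the vertices as 0 < 1 < 2 < 3 < 4 < 5 < 6 < 7 < 8. Listing each simplex with vertices in this order, K has dimension 1 with simplices:

  0-simplices (9): [0], [1], [2], [3], [4], [5], [6], [7], [8]
  1-simplices (12): [0,4], [0,7], [1,5], [1,7], [2,6], [2,7], [3,7], [3,8], [4,7], [5,7], [6,7], [7,8]

Hence C_0 ≅ Z^9, C_1 ≅ Z^12.

The boundary map ∂_1: C_1 → C_0 is given by ∂[p,q] = [q] − [p].
This gives a 9×12 integer matrix of rank 8; reducing to Smith normal form yields diagonal entries (1,1,1,1,1,1,1,1).

Computing H_k = (kernel of ∂_k) / (image of ∂_{k+1}):

  H_1: rank ker ∂_1 − rank ∂_2 = (12 − 8) − 0 = 4, and there is no ∂_2, so H_1 ≅ Z^4.

H_1 ≅ Z^4.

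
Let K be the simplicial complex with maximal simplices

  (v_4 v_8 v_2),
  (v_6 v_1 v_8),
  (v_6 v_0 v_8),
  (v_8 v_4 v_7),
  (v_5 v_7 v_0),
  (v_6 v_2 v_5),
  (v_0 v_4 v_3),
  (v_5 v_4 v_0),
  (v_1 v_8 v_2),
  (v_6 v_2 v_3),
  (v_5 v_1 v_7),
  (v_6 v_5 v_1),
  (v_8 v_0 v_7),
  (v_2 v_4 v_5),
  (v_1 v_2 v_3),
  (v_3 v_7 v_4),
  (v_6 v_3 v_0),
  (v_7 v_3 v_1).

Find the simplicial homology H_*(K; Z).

H_0 ≅ Z,  H_1 ≅ Z ⊕ Z/2Z,  H_2 = 0.

Fix the vertex order v_0 < v_1 < v_2 < v_3 < v_4 < v_5 < v_6 < v_7 < v_8 and write every simplex with vertices in increasing order. Then dim K = 2 and the simplices of K are:

  0-simplices (9): [v_0], [v_1], [v_2], [v_3], [v_4], [v_5], [v_6], [v_7], [v_8]
  1-simplices (27): (27 of them)
  2-simplices (18): (18 of them)

so the chain groups are C_0 ≅ Z^9, C_1 ≅ Z^27, C_2 ≅ Z^18.

The boundary map ∂_1: C_1 → C_0 maps an edge to its endpoints' difference, ∂[p,q] = q − p.
The resulting 9×27 matrix has rank 8, and its Smith normal form has invariant factors (1,1,1,1,1,1,1,1).

Boundary ∂_2: C_2 → C_1 sends each 2-simplex [p,q,r] to [q,r] − [p,r] + [p,q]. For instance
  ∂[v_1,v_2,v_3] = [v_2,v_3] − [v_1,v_3] + [v_1,v_2],
  ∂[v_2,v_5,v_6] = [v_5,v_6] − [v_2,v_6] + [v_2,v_5].
The 27×18 boundary matrix has rank 18 and Smith normal form diag(1,1,1,1,1,1,1,1,1,1,1,1,1,1,1,1,1,2).

Reading off H_k = ker ∂_k / im ∂_{k+1}:

  H_0: rank C_0 − rank ∂_1 = 9 − 8 = 1, and the invariant factors of ∂_1 are all 1, so H_0 = Z.
  H_1: rank ker ∂_1 − rank ∂_2 = (27 − 8) − 18 = 1, and ∂_2 has invariant factor 2 > 1, so H_1 = Z ⊕ Z/2Z.
  H_2: rank ker ∂_2 − rank ∂_3 = (18 − 18) − 0 = 0, and there is no ∂_3, so H_2 = 0.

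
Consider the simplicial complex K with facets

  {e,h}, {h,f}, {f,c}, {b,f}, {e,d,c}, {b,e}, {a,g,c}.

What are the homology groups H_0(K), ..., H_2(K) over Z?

H_0 = Z,  H_1 = Z^2,  H_2 = 0.

Order the vertices as a < b < c < d < e < f < g < h. Listing each simplex with vertices in this order, K has dimension 2 with simplices:

  0-simplices (8): a, b, c, d, e, f, g, h
  1-simplices (11): ac, ag, be, bf, cd, ce, cf, cg, de, eh, fh
  2-simplices (2): acg, cde

Hence C_0 ≅ Z^8, C_1 ≅ Z^11, C_2 ≅ Z^2.

The boundary map ∂_1: C_1 → C_0 maps an edge to its endpoints' difference, ∂[p,q] = q − p.
The 8×11 boundary matrix has rank 7 and Smith normal form diag(1,1,1,1,1,1,1).

∂_2: C_2 → C_1 acts by ∂[p,q,r] = [q,r] − [p,r] + [p,q]. For instance
  ∂acg = cg − ag + ac,
  ∂cde = de − ce + cd.
The resulting 11×2 matrix has rank 2, and its Smith normal form has invariant factors (1,1).

Reading off H_k = ker ∂_k / im ∂_{k+1}:

  H_0: rank C_0 − rank ∂_1 = 8 − 7 = 1, and the invariant factors of ∂_1 are all 1, so H_0 = Z.
  H_1: rank ker ∂_1 − rank ∂_2 = (11 − 7) − 2 = 2, and the invariant factors of ∂_2 are all 1, so H_1 = Z^2.
  H_2: rank ker ∂_2 − rank ∂_3 = (2 − 2) − 0 = 0, and there is no ∂_3, so H_2 = 0.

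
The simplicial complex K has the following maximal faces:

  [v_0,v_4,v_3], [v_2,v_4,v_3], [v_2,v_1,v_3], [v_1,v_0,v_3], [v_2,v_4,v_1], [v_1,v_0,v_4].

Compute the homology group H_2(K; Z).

H_2 = Z.

Take the total order v_0 < v_1 < v_2 < v_3 < v_4 on the vertex set. Then K (dimension 2) consists of the simplices:

  0-simplices (5): [v_0], [v_1], [v_2], [v_3], [v_4]
  1-simplices (9): [v_0,v_1], [v_0,v_3], [v_0,v_4], [v_1,v_2], [v_1,v_3], [v_1,v_4], [v_2,v_3], [v_2,v_4], [v_3,v_4]
  2-simplices (6): [v_0,v_1,v_3], [v_0,v_1,v_4], [v_0,v_3,v_4], [v_1,v_2,v_3], [v_1,v_2,v_4], [v_2,v_3,v_4]

Hence C_0 ≅ Z^5, C_1 ≅ Z^9, C_2 ≅ Z^6.

Boundary ∂_1: C_1 → C_0 is given by ∂[p,q] = [q] − [p]. For instance
  ∂[v_0,v_1] = [v_1] − [v_0].
The 5×9 boundary matrix has rank 4 and Smith normal form diag(1,1,1,1).

Boundary ∂_2: C_2 → C_1 acts by ∂[p,q,r] = [q,r] − [p,r] + [p,q]. For instance
  ∂[v_1,v_2,v_3] = [v_2,v_3] − [v_1,v_3] + [v_1,v_2],
  ∂[v_2,v_3,v_4] = [v_3,v_4] − [v_2,v_4] + [v_2,v_3].
The resulting 9×6 matrix has rank 5, and its Smith normal form has invariant factors (1,1,1,1,1).

Now H_k = ker ∂_k / im ∂_{k+1}, so:

  H_2: rank ker ∂_2 − rank ∂_3 = (6 − 5) − 0 = 1, and there is no ∂_3, so H_2 = Z.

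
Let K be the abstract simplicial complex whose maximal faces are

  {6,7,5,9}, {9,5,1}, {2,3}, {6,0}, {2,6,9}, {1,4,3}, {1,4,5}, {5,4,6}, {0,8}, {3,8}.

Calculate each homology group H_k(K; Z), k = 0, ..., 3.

Order the vertices as 0 < 1 < 2 < 3 < 4 < 5 < 6 < 7 < 8 < 9. Listing each simplex with vertices in this order, K has dimension 3 with simplices:

  0-simplices (10): [0], [1], [2], [3], [4], [5], [6], [7], [8], [9]
  1-simplices (19): [0,6], [0,8], [1,3], [1,4], [1,5], [1,9], [2,3], [2,6], [2,9], [3,4], [3,8], [4,5], [4,6], [5,6], [5,7], [5,9], [6,7], [6,9], [7,9]
  2-simplices (9): [1,3,4], [1,4,5], [1,5,9], [2,6,9], [4,5,6], [5,6,7], [5,6,9], [5,7,9], [6,7,9]
  3-simplices (1): [5,6,7,9]

so the chain groups are C_0 ≅ Z^10, C_1 ≅ Z^19, C_2 ≅ Z^9, C_3 ≅ Z^1.

∂_1: C_1 → C_0 is given by ∂[p,q] = [q] − [p]. For instance
  ∂[0,6] = [6] − [0].
The resulting 10×19 matrix has rank 9, and its Smith normal form has invariant factors (1,1,1,1,1,1,1,1,1).

∂_2: C_2 → C_1 maps a triangle to the signed sum of its edges. For instance
  ∂[5,6,7] = [6,7] − [5,7] + [5,6],
  ∂[1,5,9] = [5,9] − [1,9] + [1,5].
As a 19×9 matrix over Z this has rank 8, with invariant factors (1,1,1,1,1,1,1,1).

Boundary ∂_3: C_3 → C_2 sends each 3-simplex σ to the alternating sum Σ_i (−1)^i (σ with its i-th vertex removed). For instance
  ∂[5,6,7,9] = [6,7,9] − [5,7,9] + [5,6,9] − [5,6,7].
The 9×1 boundary matrix has rank 1 and Smith normal form diag(1).

Computing H_k = (kernel of ∂_k) / (image of ∂_{k+1}):

  H_0: rank C_0 − rank ∂_1 = 10 − 9 = 1, and the invariant factors of ∂_1 are all 1, so H_0 = Z.
  H_1: rank ker ∂_1 − rank ∂_2 = (19 − 9) − 8 = 2, and the invariant factors of ∂_2 are all 1, so H_1 = Z^2.
  H_2: rank ker ∂_2 − rank ∂_3 = (9 − 8) − 1 = 0, and the invariant factors of ∂_3 are all 1, so H_2 = 0.
  H_3: rank ker ∂_3 − rank ∂_4 = (1 − 1) − 0 = 0, and there is no ∂_4, so H_3 = 0.

As a check, the Euler characteristic is 10 − 19 + 9 − 1 = -1, which agrees with 1 − 2 + 0 − 0 = -1.

H_0 ≅ Z,  H_1 ≅ Z^2,  H_2 = 0,  H_3 = 0.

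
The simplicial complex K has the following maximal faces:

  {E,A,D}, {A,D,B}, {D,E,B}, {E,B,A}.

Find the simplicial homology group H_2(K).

We work with the vertex ordering A < B < D < E. The simplices of K, each written with vertices in increasing order, are:

  0-simplices (4): A, B, D, E
  1-simplices (6): AB, AD, AE, BD, BE, DE
  2-simplices (4): ABD, ABE, ADE, BDE

Hence C_0 ≅ Z^4, C_1 ≅ Z^6, C_2 ≅ Z^4.

Boundary ∂_1: C_1 → C_0 is given by ∂[p,q] = [q] − [p]. For instance
  ∂BD = D − B.
The resulting 4×6 matrix has rank 3, and its Smith normal form has invariant factors (1,1,1).

The boundary map ∂_2: C_2 → C_1 acts by ∂[p,q,r] = [q,r] − [p,r] + [p,q]. For instance
  ∂BDE = DE − BE + BD,
  ∂ADE = DE − AE + AD.
As a 6×4 matrix over Z this has rank 3, with invariant factors (1,1,1).

From H_k ≅ ker(∂_k) / im(∂_{k+1}) we obtain:

  H_2: rank ker ∂_2 − rank ∂_3 = (4 − 3) − 0 = 1, and there is no ∂_3, so H_2 = Z.

H_2 = Z.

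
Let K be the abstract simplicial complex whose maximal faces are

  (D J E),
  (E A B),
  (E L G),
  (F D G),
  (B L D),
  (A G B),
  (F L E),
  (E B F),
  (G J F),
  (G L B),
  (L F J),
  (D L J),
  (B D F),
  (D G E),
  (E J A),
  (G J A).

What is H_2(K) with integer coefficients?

H_2 = Z.

Fix the vertex order A < B < D < E < F < G < J < L and write every simplex with vertices in increasing order. Then dim K = 2 and the simplices of K are:

  0-simplices (8): A, B, D, E, F, G, J, L
  1-simplices (24): AB, AE, AG, AJ, BD, BE, BF, BG, BL, DE, DF, DG, DJ, DL, EF, EG, EJ, EL, FG, FJ, FL, GJ, GL, JL
  2-simplices (16): ABE, ABG, AEJ, AGJ, BDF, BDL, BEF, BGL, DEG, DEJ, DFG, DJL, EFL, EGL, FGJ, FJL

giving chain groups C_0 ≅ Z^8, C_1 ≅ Z^24, C_2 ≅ Z^16.

Boundary ∂_1: C_1 → C_0 maps an edge to its endpoints' difference, ∂[p,q] = q − p.
The 8×24 boundary matrix has rank 7 and Smith normal form diag(1,1,1,1,1,1,1).

Boundary ∂_2: C_2 → C_1 maps a triangle to the signed sum of its edges. For instance
  ∂BEF = EF − BF + BE,
  ∂BDF = DF − BF + BD.
This gives a 24×16 integer matrix of rank 15; reducing to Smith normal form yields diagonal entries (1,1,1,1,1,1,1,1,1,1,1,1,1,1,1).

From H_k ≅ ker(∂_k) / im(∂_{k+1}) we obtain:

  H_2: rank ker ∂_2 − rank ∂_3 = (16 − 15) − 0 = 1, and there is no ∂_3, so H_2 = Z.

(K is a triangulation of the torus T^2.)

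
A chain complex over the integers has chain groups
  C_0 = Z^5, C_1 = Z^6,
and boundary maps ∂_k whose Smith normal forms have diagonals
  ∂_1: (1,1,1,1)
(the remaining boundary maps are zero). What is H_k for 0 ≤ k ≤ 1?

H_0 ≅ Z,  H_1 ≅ Z^2.

H_0: b_0 = 5 − 0 − 4 = 1; torsion from ∂_1 factors > 1: none. So H_0 ≅ Z.
H_1: b_1 = 6 − 4 − 0 = 2; torsion from ∂_2 factors > 1: none. So H_1 ≅ Z^2.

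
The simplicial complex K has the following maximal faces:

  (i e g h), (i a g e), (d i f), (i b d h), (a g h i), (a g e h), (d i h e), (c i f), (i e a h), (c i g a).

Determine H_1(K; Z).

H_1 = 0.

Fix the vertex order a < b < c < d < e < f < g < h < i and write every simplex with vertices in increasing order. Then dim K = 3 and the simplices of K are:

  0-simplices (9): a, b, c, d, e, f, g, h, i
  1-simplices (22): ac, ae, ag, ah, ai, bd, bh, bi, cf, cg, ci, de, df, dh, di, eg, eh, ei, fi, gh, gi, hi
  2-simplices (21): acg, aci, aeg, aeh, aei, agh, agi, ahi, bdh, bdi, bhi, cfi, cgi, deh, dei, dfi, dhi, egh, egi, ehi, ghi
  3-simplices (8): acgi, aegh, aegi, aehi, aghi, bdhi, dehi, eghi

so the chain groups are C_0 ≅ Z^9, C_1 ≅ Z^22, C_2 ≅ Z^21, C_3 ≅ Z^8.

The boundary map ∂_1: C_1 → C_0 sends each edge [p,q] (with p < q) to q − p.
The 9×22 boundary matrix has rank 8 and Smith normal form diag(1,1,1,1,1,1,1,1).

∂_2: C_2 → C_1 acts by ∂[p,q,r] = [q,r] − [p,r] + [p,q]. For instance
  ∂bdi = di − bi + bd,
  ∂agi = gi − ai + ag.
The 22×21 boundary matrix has rank 14 and Smith normal form diag(1,1,1,1,1,1,1,1,1,1,1,1,1,1).

The boundary map ∂_3: C_3 → C_2 sends each 3-simplex σ to the alternating sum Σ_i (−1)^i (σ with its i-th vertex removed). For instance
  ∂aghi = ghi − ahi + agi − agh,
  ∂eghi = ghi − ehi + egi − egh.
This gives a 21×8 integer matrix of rank 7; reducing to Smith normal form yields diagonal entries (1,1,1,1,1,1,1).

Reading off H_k = ker ∂_k / im ∂_{k+1}:

  H_1: rank ker ∂_1 − rank ∂_2 = (22 − 8) − 14 = 0, and the invariant factors of ∂_2 are all 1, so H_1 = 0.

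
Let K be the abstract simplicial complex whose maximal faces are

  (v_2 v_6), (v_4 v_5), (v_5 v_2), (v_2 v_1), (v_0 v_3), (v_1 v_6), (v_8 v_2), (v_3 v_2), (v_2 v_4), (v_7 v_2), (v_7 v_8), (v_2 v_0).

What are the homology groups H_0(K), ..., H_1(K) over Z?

H_0 = Z,  H_1 = Z^4.

Order the vertices as v_0 < v_1 < v_2 < v_3 < v_4 < v_5 < v_6 < v_7 < v_8. Listing each simplex with vertices in this order, K has dimension 1 with simplices:

  0-simplices (9): [v_0], [v_1], [v_2], [v_3], [v_4], [v_5], [v_6], [v_7], [v_8]
  1-simplices (12): [v_0,v_2], [v_0,v_3], [v_1,v_2], [v_1,v_6], [v_2,v_3], [v_2,v_4], [v_2,v_5], [v_2,v_6], [v_2,v_7], [v_2,v_8], [v_4,v_5], [v_7,v_8]

Hence C_0 ≅ Z^9, C_1 ≅ Z^12.

∂_1: C_1 → C_0 is given by ∂[p,q] = [q] − [p]. For instance
  ∂[v_2,v_7] = [v_7] − [v_2].
As a 9×12 matrix over Z this has rank 8, with invariant factors (1,1,1,1,1,1,1,1).

Computing H_k = (kernel of ∂_k) / (image of ∂_{k+1}):

  H_0: rank C_0 − rank ∂_1 = 9 − 8 = 1, and the invariant factors of ∂_1 are all 1, so H_0 ≅ Z.
  H_1: rank ker ∂_1 − rank ∂_2 = (12 − 8) − 0 = 4, and there is no ∂_2, so H_1 ≅ Z^4.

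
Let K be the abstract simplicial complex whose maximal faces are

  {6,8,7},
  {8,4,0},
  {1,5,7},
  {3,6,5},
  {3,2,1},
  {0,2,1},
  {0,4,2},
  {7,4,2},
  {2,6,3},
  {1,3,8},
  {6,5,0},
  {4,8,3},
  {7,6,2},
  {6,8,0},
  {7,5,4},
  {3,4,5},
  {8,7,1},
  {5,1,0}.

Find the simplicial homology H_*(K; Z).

H_0 = Z,  H_1 = Z^2,  H_2 = Z.

K has 9 vertices, 27 edges, 18 triangles.
rank ∂_0 = 0, rank ∂_1 = 8 ⇒ b_0 = 9 − 0 − 8 = 1; all invariant factors of ∂_1 are 1 so no torsion. So H_0 = Z.
rank ∂_1 = 8, rank ∂_2 = 17 ⇒ b_1 = 27 − 8 − 17 = 2; all invariant factors of ∂_2 are 1 so no torsion. So H_1 = Z^2.
rank ∂_2 = 17, rank ∂_3 = 0 ⇒ b_2 = 18 − 17 − 0 = 1. So H_2 = Z.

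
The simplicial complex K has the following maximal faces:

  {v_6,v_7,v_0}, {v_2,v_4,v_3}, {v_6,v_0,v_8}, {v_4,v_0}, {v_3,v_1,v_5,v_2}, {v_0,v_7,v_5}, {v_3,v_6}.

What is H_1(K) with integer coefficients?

Order the vertices as v_0 < v_1 < v_2 < v_3 < v_4 < v_5 < v_6 < v_7 < v_8. Listing each simplex with vertices in this order, K has dimension 3 with simplices:

  0-simplices (9): [v_0], [v_1], [v_2], [v_3], [v_4], [v_5], [v_6], [v_7], [v_8]
  1-simplices (17): (17 of them)
  2-simplices (8): [v_0,v_5,v_7], [v_0,v_6,v_7], [v_0,v_6,v_8], [v_1,v_2,v_3], [v_1,v_2,v_5], [v_1,v_3,v_5], [v_2,v_3,v_4], [v_2,v_3,v_5]
  3-simplices (1): [v_1,v_2,v_3,v_5]

Hence C_0 ≅ Z^9, C_1 ≅ Z^17, C_2 ≅ Z^8, C_3 ≅ Z^1.

∂_1: C_1 → C_0 maps an edge to its endpoints' difference, ∂[p,q] = q − p.
The 9×17 boundary matrix has rank 8 and Smith normal form diag(1,1,1,1,1,1,1,1).

Boundary ∂_2: C_2 → C_1 acts by ∂[p,q,r] = [q,r] − [p,r] + [p,q]. For instance
  ∂[v_2,v_3,v_4] = [v_3,v_4] − [v_2,v_4] + [v_2,v_3],
  ∂[v_2,v_3,v_5] = [v_3,v_5] − [v_2,v_5] + [v_2,v_3].
The 17×8 boundary matrix has rank 7 and Smith normal form diag(1,1,1,1,1,1,1).

The boundary map ∂_3: C_3 → C_2 sends each 3-simplex σ to the alternating sum Σ_i (−1)^i (σ with its i-th vertex removed). For instance
  ∂[v_1,v_2,v_3,v_5] = [v_2,v_3,v_5] − [v_1,v_3,v_5] + [v_1,v_2,v_5] − [v_1,v_2,v_3].
The 8×1 boundary matrix has rank 1 and Smith normal form diag(1).

Now H_k = ker ∂_k / im ∂_{k+1}, so:

  H_1: rank ker ∂_1 − rank ∂_2 = (17 − 8) − 7 = 2, and the invariant factors of ∂_2 are all 1, so H_1 ≅ Z^2.

H_1 ≅ Z^2.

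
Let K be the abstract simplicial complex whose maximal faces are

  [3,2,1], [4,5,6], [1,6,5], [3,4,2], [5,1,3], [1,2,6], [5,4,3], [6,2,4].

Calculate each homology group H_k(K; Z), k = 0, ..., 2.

H_0 = Z,  H_1 = 0,  H_2 = Z.

Take the total order 1 < 2 < 3 < 4 < 5 < 6 on the vertex set. Then K (dimension 2) consists of the simplices:

  0-simplices (6): [1], [2], [3], [4], [5], [6]
  1-simplices (12): [1,2], [1,3], [1,5], [1,6], [2,3], [2,4], [2,6], [3,4], [3,5], [4,5], [4,6], [5,6]
  2-simplices (8): [1,2,3], [1,2,6], [1,3,5], [1,5,6], [2,3,4], [2,4,6], [3,4,5], [4,5,6]

so the chain groups are C_0 ≅ Z^6, C_1 ≅ Z^12, C_2 ≅ Z^8.

The boundary map ∂_1: C_1 → C_0 maps an edge to its endpoints' difference, ∂[p,q] = q − p. For instance
  ∂[2,3] = [3] − [2].
The resulting 6×12 matrix has rank 5, and its Smith normal form has invariant factors (1,1,1,1,1).

Boundary ∂_2: C_2 → C_1 maps a triangle to the signed sum of its edges. For instance
  ∂[3,4,5] = [4,5] − [3,5] + [3,4],
  ∂[1,5,6] = [5,6] − [1,6] + [1,5].
This gives a 12×8 integer matrix of rank 7; reducing to Smith normal form yields diagonal entries (1,1,1,1,1,1,1).

Reading off H_k = ker ∂_k / im ∂_{k+1}:

  H_0: rank C_0 − rank ∂_1 = 6 − 5 = 1, and the invariant factors of ∂_1 are all 1, so H_0 = Z.
  H_1: rank ker ∂_1 − rank ∂_2 = (12 − 5) − 7 = 0, and the invariant factors of ∂_2 are all 1, so H_1 = 0.
  H_2: rank ker ∂_2 − rank ∂_3 = (8 − 7) − 0 = 1, and there is no ∂_3, so H_2 = Z.

As a check, the Euler characteristic is 6 − 12 + 8 = 2, which agrees with 1 − 0 + 1 = 2.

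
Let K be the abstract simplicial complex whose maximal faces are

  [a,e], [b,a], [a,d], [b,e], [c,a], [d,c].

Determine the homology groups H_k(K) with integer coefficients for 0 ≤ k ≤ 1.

H_0 ≅ Z,  H_1 ≅ Z^2.

K has 5 vertices, 6 edges.
rank ∂_0 = 0, rank ∂_1 = 4 ⇒ b_0 = 5 − 0 − 4 = 1; all invariant factors of ∂_1 are 1 so no torsion. So H_0 = Z.
rank ∂_1 = 4, rank ∂_2 = 0 ⇒ b_1 = 6 − 4 − 0 = 2. So H_1 = Z^2.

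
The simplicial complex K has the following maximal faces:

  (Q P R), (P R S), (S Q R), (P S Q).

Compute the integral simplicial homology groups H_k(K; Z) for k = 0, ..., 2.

H_0 ≅ Z,  H_1 = 0,  H_2 ≅ Z.

We work with the vertex ordering P < Q < R < S. The simplices of K, each written with vertices in increasing order, are:

  0-simplices (4): P, Q, R, S
  1-simplices (6): PQ, PR, PS, QR, QS, RS
  2-simplices (4): PQR, PQS, PRS, QRS

giving chain groups C_0 ≅ Z^4, C_1 ≅ Z^6, C_2 ≅ Z^4.

∂_1: C_1 → C_0 sends each edge [p,q] (with p < q) to q − p.
The resulting 4×6 matrix has rank 3, and its Smith normal form has invariant factors (1,1,1).

Boundary ∂_2: C_2 → C_1 sends each 2-simplex [p,q,r] to [q,r] − [p,r] + [p,q]. For instance
  ∂PQS = QS − PS + PQ,
  ∂QRS = RS − QS + QR.
As a 6×4 matrix over Z this has rank 3, with invariant factors (1,1,1).

From H_k ≅ ker(∂_k) / im(∂_{k+1}) we obtain:

  H_0: rank C_0 − rank ∂_1 = 4 − 3 = 1, and the invariant factors of ∂_1 are all 1, so H_0 ≅ Z.
  H_1: rank ker ∂_1 − rank ∂_2 = (6 − 3) − 3 = 0, and the invariant factors of ∂_2 are all 1, so H_1 ≅ 0.
  H_2: rank ker ∂_2 − rank ∂_3 = (4 − 3) − 0 = 1, and there is no ∂_3, so H_2 ≅ Z.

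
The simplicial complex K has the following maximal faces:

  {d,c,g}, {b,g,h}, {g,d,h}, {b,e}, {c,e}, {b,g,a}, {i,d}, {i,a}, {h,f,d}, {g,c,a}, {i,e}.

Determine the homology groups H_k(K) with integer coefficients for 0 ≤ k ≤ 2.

K has 9 vertices, 17 edges, 6 triangles.
rank ∂_0 = 0, rank ∂_1 = 8 ⇒ b_0 = 9 − 0 − 8 = 1; all invariant factors of ∂_1 are 1 so no torsion. So H_0 ≅ Z.
rank ∂_1 = 8, rank ∂_2 = 6 ⇒ b_1 = 17 − 8 − 6 = 3; all invariant factors of ∂_2 are 1 so no torsion. So H_1 ≅ Z^3.
rank ∂_2 = 6, rank ∂_3 = 0 ⇒ b_2 = 6 − 6 − 0 = 0. So H_2 ≅ 0.

H_0 = Z,  H_1 = Z^3,  H_2 = 0.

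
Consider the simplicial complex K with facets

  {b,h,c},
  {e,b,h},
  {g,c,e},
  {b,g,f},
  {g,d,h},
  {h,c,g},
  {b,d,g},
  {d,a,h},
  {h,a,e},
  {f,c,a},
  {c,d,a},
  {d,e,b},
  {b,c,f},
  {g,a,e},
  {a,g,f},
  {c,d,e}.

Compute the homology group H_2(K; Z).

H_2 = Z.

K has 8 vertices, 24 edges, 16 triangles.
rank ∂_2 = 15, rank ∂_3 = 0 ⇒ b_2 = 16 − 15 − 0 = 1. So H_2 = Z.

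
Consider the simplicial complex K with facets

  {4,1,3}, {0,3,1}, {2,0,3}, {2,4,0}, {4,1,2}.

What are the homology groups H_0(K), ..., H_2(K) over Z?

H_0 ≅ Z,  H_1 ≅ Z,  H_2 = 0.

Order the vertices as 0 < 1 < 2 < 3 < 4. Listing each simplex with vertices in this order, K has dimension 2 with simplices:

  0-simplices (5): [0], [1], [2], [3], [4]
  1-simplices (10): [0,1], [0,2], [0,3], [0,4], [1,2], [1,3], [1,4], [2,3], [2,4], [3,4]
  2-simplices (5): [0,1,3], [0,2,3], [0,2,4], [1,2,4], [1,3,4]

giving chain groups C_0 ≅ Z^5, C_1 ≅ Z^10, C_2 ≅ Z^5.

The boundary map ∂_1: C_1 → C_0 is given by ∂[p,q] = [q] − [p]. For instance
  ∂[0,1] = [1] − [0].
The 5×10 boundary matrix has rank 4 and Smith normal form diag(1,1,1,1).

Boundary ∂_2: C_2 → C_1 acts by ∂[p,q,r] = [q,r] − [p,r] + [p,q]. For instance
  ∂[0,2,4] = [2,4] − [0,4] + [0,2],
  ∂[0,1,3] = [1,3] − [0,3] + [0,1].
The 10×5 boundary matrix has rank 5 and Smith normal form diag(1,1,1,1,1).

From H_k ≅ ker(∂_k) / im(∂_{k+1}) we obtain:

  H_0: rank C_0 − rank ∂_1 = 5 − 4 = 1, and the invariant factors of ∂_1 are all 1, so H_0 = Z.
  H_1: rank ker ∂_1 − rank ∂_2 = (10 − 4) − 5 = 1, and the invariant factors of ∂_2 are all 1, so H_1 = Z.
  H_2: rank ker ∂_2 − rank ∂_3 = (5 − 5) − 0 = 0, and there is no ∂_3, so H_2 = 0.

As a check, the Euler characteristic is 5 − 10 + 5 = 0, which agrees with 1 − 1 + 0 = 0.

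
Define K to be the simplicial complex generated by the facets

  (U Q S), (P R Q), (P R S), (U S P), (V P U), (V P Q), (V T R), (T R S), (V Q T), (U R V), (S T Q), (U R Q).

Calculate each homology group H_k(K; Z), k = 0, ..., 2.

We work with the vertex ordering P < Q < R < S < T < U < V. The simplices of K, each written with vertices in increasing order, are:

  0-simplices (7): P, Q, R, S, T, U, V
  1-simplices (18): PQ, PR, PS, PU, PV, QR, QS, QT, QU, QV, RS, RT, RU, RV, ST, SU, TV, UV
  2-simplices (12): PQR, PQV, PRS, PSU, PUV, QRU, QST, QSU, QTV, RST, RTV, RUV

giving chain groups C_0 ≅ Z^7, C_1 ≅ Z^18, C_2 ≅ Z^12.

Boundary ∂_1: C_1 → C_0 maps an edge to its endpoints' difference, ∂[p,q] = q − p. For instance
  ∂RV = V − R.
This gives a 7×18 integer matrix of rank 6; reducing to Smith normal form yields diagonal entries (1,1,1,1,1,1).

The boundary map ∂_2: C_2 → C_1 maps a triangle to the signed sum of its edges. For instance
  ∂PRS = RS − PS + PR,
  ∂PSU = SU − PU + PS.
The 18×12 boundary matrix has rank 12 and Smith normal form diag(1,1,1,1,1,1,1,1,1,1,1,2).

From H_k ≅ ker(∂_k) / im(∂_{k+1}) we obtain:

  H_0: rank C_0 − rank ∂_1 = 7 − 6 = 1, and the invariant factors of ∂_1 are all 1, so H_0 = Z.
  H_1: rank ker ∂_1 − rank ∂_2 = (18 − 6) − 12 = 0, and ∂_2 has invariant factor 2 > 1, so H_1 = Z/2Z.
  H_2: rank ker ∂_2 − rank ∂_3 = (12 − 12) − 0 = 0, and there is no ∂_3, so H_2 = 0.

H_0 ≅ Z,  H_1 ≅ Z/2Z,  H_2 = 0.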